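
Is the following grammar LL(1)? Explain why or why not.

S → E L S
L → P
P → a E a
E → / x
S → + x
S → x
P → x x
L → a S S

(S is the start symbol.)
A grammar is LL(1) if for each non-terminal N with multiple productions, the predict sets of those productions are pairwise disjoint, where PREDICT(N → α) = (FIRST(α) \ {ε}) ∪ (FOLLOW(N) if α ⇒* ε).

Relevant sets:
  FIRST(E) = { '/' }
  FIRST(P) = { 'a', 'x' }

For S:
  PREDICT(S → E L S) = { '/' }
  PREDICT(S → '+' x) = { '+' }
  PREDICT(S → x) = { 'x' }
For L:
  PREDICT(L → P) = { 'a', 'x' }
  PREDICT(L → a S S) = { 'a' }
For P:
  PREDICT(P → a E a) = { 'a' }
  PREDICT(P → x x) = { 'x' }
E has a single production, so nothing to check there.

Conflict found: Predict set conflict for L: { 'a' }
The grammar is NOT LL(1).

Answer: No. Predict set conflict for L: { 'a' }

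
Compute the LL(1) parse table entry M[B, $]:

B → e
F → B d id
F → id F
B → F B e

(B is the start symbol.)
To find M[B, $], we find productions for B where $ is in the predict set (PREDICT(N → α) = (FIRST(α) \ {ε}) ∪ (FOLLOW(N) if α ⇒* ε)).

Relevant sets:
  FIRST(F) = { 'e', 'id' }

B → e: PREDICT = { 'e' }
B → F B e: PREDICT = { 'e', 'id' }

M[B, $] is empty (no production applies)

Answer: Empty (error entry)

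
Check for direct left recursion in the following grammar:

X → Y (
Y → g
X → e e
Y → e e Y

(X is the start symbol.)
No direct left recursion

X → Y (: starts with Y
Y → g: starts with g
X → e e: starts with e
Y → e e Y: starts with e

No direct left recursion found.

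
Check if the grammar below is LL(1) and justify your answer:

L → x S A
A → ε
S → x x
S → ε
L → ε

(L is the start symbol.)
Yes, the grammar is LL(1).

A grammar is LL(1) if for each non-terminal N with multiple productions, the predict sets of those productions are pairwise disjoint, where PREDICT(N → α) = (FIRST(α) \ {ε}) ∪ (FOLLOW(N) if α ⇒* ε).

Relevant sets:
  FOLLOW(L) = { $ }
  FOLLOW(S) = { $ }

For L:
  PREDICT(L → x S A) = { 'x' }
  PREDICT(L → ε) = { $ }
For S:
  PREDICT(S → x x) = { 'x' }
  PREDICT(S → ε) = { $ }
A has a single production, so nothing to check there.

All predict sets are disjoint. The grammar IS LL(1).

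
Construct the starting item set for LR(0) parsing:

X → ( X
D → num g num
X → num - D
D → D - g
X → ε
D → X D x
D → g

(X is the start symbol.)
First, augment the grammar with X' → X
I₀ = CLOSURE({ [X' → . X] }):
  [X' → . X] has the dot before X: add [X → . ( X], [X → . num - D], [X → .]
No further items can be added.

I₀ = { [X → . ( X], [X → . num - D], [X → .], [X' → . X] }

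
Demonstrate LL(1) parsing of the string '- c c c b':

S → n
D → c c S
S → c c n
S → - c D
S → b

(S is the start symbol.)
Stack is shown with the top on the left.

Stack    Input        Action
----------------------------
S $      - c c c b $  output S → - c D
- c D $  - c c c b $  match '-'
c D $    c c c b $    match 'c'
D $      c c b $      output D → c c S
c c S $  c c b $      match 'c'
c S $    c b $        match 'c'
S $      b $          output S → b
b $      b $          match 'b'
$        $            accept

The string is accepted.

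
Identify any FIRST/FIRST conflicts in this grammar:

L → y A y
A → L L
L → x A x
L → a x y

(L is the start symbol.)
Productions for L:
  L → y A y: FIRST = { 'y' }
  L → x A x: FIRST = { 'x' }
  L → a x y: FIRST = { 'a' }
A has only one production, so no FIRST/FIRST conflict is possible there.

All alternatives of each non-terminal have pairwise disjoint FIRST sets.

Answer: No FIRST/FIRST conflicts.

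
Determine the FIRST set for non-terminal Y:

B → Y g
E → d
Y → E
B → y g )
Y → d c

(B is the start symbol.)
To compute FIRST(Y), examine every production with Y on the left-hand side, reading each right-hand side left to right until a non-nullable symbol is reached.

FIRST sets of the other non-terminals involved (by the same procedure, iterated to a fixed point):
  FIRST(E) = { 'd' }

From Y → E:
  - E is a non-terminal: add FIRST(E) \ {ε} = { 'd' }
    E is not nullable, so stop
From Y → d c:
  - d is a terminal: add 'd' and stop

Collecting: FIRST(Y) = { 'd' }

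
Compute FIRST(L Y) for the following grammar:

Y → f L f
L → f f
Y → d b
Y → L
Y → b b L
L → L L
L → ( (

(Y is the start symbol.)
{ '(', 'f' }

FIRST sets of the non-terminals involved (from the grammar, by fixed-point iteration):
  FIRST(L) = { '(', 'f' }

To compute FIRST(L Y), process the symbols left to right:
Symbol L is a non-terminal. Add FIRST(L) \ {ε} = { '(', 'f' }
L is not nullable (ε ∉ FIRST(L)), so stop here.
FIRST(L Y) = { '(', 'f' }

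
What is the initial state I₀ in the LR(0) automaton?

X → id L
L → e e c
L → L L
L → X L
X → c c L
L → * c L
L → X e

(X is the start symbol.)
First, augment the grammar with X' → X
I₀ = CLOSURE({ [X' → . X] }):
  [X' → . X] has the dot before X: add [X → . id L], [X → . c c L]
No further items can be added.

I₀ = { [X → . c c L], [X → . id L], [X' → . X] }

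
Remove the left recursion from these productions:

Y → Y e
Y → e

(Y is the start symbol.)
Y → e Y'
Y' → e Y'
Y' → ε

Y is directly left-recursive. The standard transformation for
  A → A α₁ | ... | A α_m | β₁ | ... | β_n
is
  A  → β₁ A' | ... | β_n A'
  A' → α₁ A' | ... | α_m A' | ε

Y → e becomes Y → e Y'
Y → Y e becomes Y' → e Y'
Add Y' → ε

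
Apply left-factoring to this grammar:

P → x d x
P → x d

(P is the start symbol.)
Left-factoring transforms A → αβ₁ | αβ₂ into A → αA' and A' → β₁ | β₂
(α is the longest common prefix among the alternatives). Repeat until
no nonterminal has two alternatives with a common prefix.

Round 1: P has alternatives sharing prefix 'x d'. Introduce P': P → x d P'
  Add: P' → x
  Add: P' → ε

No remaining common prefixes — done.

Resulting grammar:
P → x d P'
P' → x
P' → ε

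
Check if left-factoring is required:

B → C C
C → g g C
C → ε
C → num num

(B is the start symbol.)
Left-factoring is needed when two productions for the same non-terminal
share a common prefix on the right-hand side.

Productions for C:
  C → g g C
  C → ε
  C → num num

No common prefixes found.

Answer: No, left-factoring is not needed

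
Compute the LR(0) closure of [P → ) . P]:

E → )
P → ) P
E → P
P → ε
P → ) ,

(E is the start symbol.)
To compute CLOSURE, for each item [A → α.Bβ] where B is a non-terminal, add [B → .γ] for all productions B → γ; repeat for the newly added items until nothing changes.

Start with: [P → ) . P]
  [P → ) . P] has the dot before P: add [P → . ) P], [P → .], [P → . ) ,]
No further items can be added.

CLOSURE = { [P → ) . P], [P → . ) ,], [P → . ) P], [P → .] }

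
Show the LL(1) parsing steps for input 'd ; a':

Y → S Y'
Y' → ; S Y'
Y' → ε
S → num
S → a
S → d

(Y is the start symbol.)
LL(1) parsing maintains a stack (initially the start symbol over $) and the input. At each step: if the stack top is a terminal, match it against the current input token; if it is a non-terminal N, replace it with the RHS of M[N, lookahead] (the unique production whose predict set contains the lookahead).

Stack is shown with the top on the left.

Stack     Input    Action
-------------------------
Y $       d ; a $  output Y → S Y'
S Y' $    d ; a $  output S → d
d Y' $    d ; a $  match 'd'
Y' $      ; a $    output Y' → ; S Y'
; S Y' $  ; a $    match ';'
S Y' $    a $      output S → a
a Y' $    a $      match 'a'
Y' $      $        output Y' → ε
$         $        accept

The string is accepted.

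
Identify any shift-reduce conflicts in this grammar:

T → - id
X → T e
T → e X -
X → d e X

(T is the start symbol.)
A shift-reduce conflict occurs when an LR(0) state has both:
  - a complete (reduce) item [A → α .] (dot at the end), and
  - a shift item [B → β . c γ] (dot before a terminal).

Augment with T' → T and build the canonical LR(0) collection (I0 = CLOSURE({[T' → . T]}), then GOTO on every symbol after a dot until no new states appear). It has 12 states:
  I0: { [T → . - id], [T → . e X -], [T' → . T] }  — shift
  I1: { [T → - . id] }  — shift
  I2: { [T' → T .] }  — accept
  I3: { [T → . - id], [T → . e X -], [T → e . X -], [X → . T e], [X → . d e X] }  — shift
  I4: { [X → T . e] }  — shift
  I5: { [T → e X . -] }  — shift
  I6: { [X → d . e X] }  — shift
  I7: { [T → . - id], [T → . e X -], [X → . T e], [X → . d e X], [X → d e . X] }  — shift
  I8: { [X → d e X .] }  — reduce
  I9: { [T → e X - .] }  — reduce
  I10: { [X → T e .] }  — reduce
  I11: { [T → - id .] }  — reduce

No state contains both a complete item and a shift item.

Answer: No shift-reduce conflicts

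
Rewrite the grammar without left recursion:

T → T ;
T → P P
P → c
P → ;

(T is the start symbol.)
T is directly left-recursive. The standard transformation for
  A → A α₁ | ... | A α_m | β₁ | ... | β_n
is
  A  → β₁ A' | ... | β_n A'
  A' → α₁ A' | ... | α_m A' | ε

T → P P becomes T → P P T'
T → T ; becomes T' → ; T'
Add T' → ε

Productions for other non-terminals are unchanged:
  P → c
  P → ;

Resulting grammar:
T → P P T'
T' → ; T'
T' → ε
P → c
P → ;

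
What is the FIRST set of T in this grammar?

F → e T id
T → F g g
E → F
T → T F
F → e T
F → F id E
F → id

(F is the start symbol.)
{ 'e', 'id' }

To compute FIRST(T), examine every production with T on the left-hand side, reading each right-hand side left to right until a non-nullable symbol is reached.

FIRST sets of the other non-terminals involved (by the same procedure, iterated to a fixed point):
  FIRST(F) = { 'e', 'id' }

From T → F g g:
  - F is a non-terminal: add FIRST(F) \ {ε} = { 'e', 'id' }
    F is not nullable, so stop
From T → T F:
  - T is the symbol being defined: contributes nothing new
    T is not nullable, so stop

Collecting: FIRST(T) = { 'e', 'id' }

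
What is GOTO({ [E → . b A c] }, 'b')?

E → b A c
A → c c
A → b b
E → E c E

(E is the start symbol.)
{ [A → . b b], [A → . c c], [E → b . A c] }

GOTO(I, 'b') = CLOSURE({ [A → αX.β] : [A → α.Xβ] ∈ I, X = 'b' })

Items with dot before 'b', with the dot advanced:
  [E → . b A c] → [E → b . A c]
Closure of the advanced items:
  [E → b . A c] has the dot before A: add [A → . c c], [A → . b b]

GOTO = { [A → . b b], [A → . c c], [E → b . A c] }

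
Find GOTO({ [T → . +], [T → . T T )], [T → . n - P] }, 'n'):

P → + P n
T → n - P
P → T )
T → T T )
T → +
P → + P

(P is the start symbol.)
GOTO(I, 'n') = CLOSURE({ [A → αX.β] : [A → α.Xβ] ∈ I, X = 'n' })

Items with dot before 'n', with the dot advanced:
  [T → . n - P] → [T → n . - P]
Closure adds nothing (no advanced item has the dot before a non-terminal).

GOTO = { [T → n . - P] }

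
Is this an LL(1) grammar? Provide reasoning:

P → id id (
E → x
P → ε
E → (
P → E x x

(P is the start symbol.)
A grammar is LL(1) if for each non-terminal N with multiple productions, the predict sets of those productions are pairwise disjoint, where PREDICT(N → α) = (FIRST(α) \ {ε}) ∪ (FOLLOW(N) if α ⇒* ε).

Relevant sets:
  FIRST(E) = { '(', 'x' }
  FOLLOW(P) = { $ }

For P:
  PREDICT(P → id id '(') = { 'id' }
  PREDICT(P → ε) = { $ }
  PREDICT(P → E x x) = { '(', 'x' }
For E:
  PREDICT(E → x) = { 'x' }
  PREDICT(E → '(') = { '(' }

All predict sets are disjoint. The grammar IS LL(1).

Answer: Yes, the grammar is LL(1).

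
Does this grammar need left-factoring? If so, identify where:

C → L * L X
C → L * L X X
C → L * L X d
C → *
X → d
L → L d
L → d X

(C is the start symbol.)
Left-factoring is needed when two productions for the same non-terminal
share a common prefix on the right-hand side.

Productions for C:
  C → L * L X
  C → L * L X X
  C → L * L X d
  C → *
Productions for L:
  L → L d
  L → d X

Found common prefix 'L * L X' in productions for C

Answer: Yes, C has productions with common prefix 'L * L X'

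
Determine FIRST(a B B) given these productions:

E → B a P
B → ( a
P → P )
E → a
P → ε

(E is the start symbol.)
{ 'a' }

To compute FIRST(a B B), process the symbols left to right:
Symbol a is a terminal. Add 'a' and stop.
FIRST(a B B) = { 'a' }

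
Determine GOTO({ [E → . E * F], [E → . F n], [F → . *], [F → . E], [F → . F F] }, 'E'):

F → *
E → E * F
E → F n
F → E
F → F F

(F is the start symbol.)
GOTO(I, 'E') = CLOSURE({ [A → αX.β] : [A → α.Xβ] ∈ I, X = 'E' })

Items with dot before 'E', with the dot advanced:
  [E → . E * F] → [E → E . * F]
  [F → . E] → [F → E .]
Closure adds nothing (no advanced item has the dot before a non-terminal).

GOTO = { [E → E . * F], [F → E .] }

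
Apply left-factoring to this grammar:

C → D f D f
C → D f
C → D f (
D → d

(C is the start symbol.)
C → D f C'
C' → D f
C' → ε
C' → (
D → d

Left-factoring transforms A → αβ₁ | αβ₂ into A → αA' and A' → β₁ | β₂
(α is the longest common prefix among the alternatives). Repeat until
no nonterminal has two alternatives with a common prefix.

Round 1: C has alternatives sharing prefix 'D f'. Introduce C': C → D f C'
  Add: C' → D f
  Add: C' → ε
  Add: C' → (

No remaining common prefixes — done.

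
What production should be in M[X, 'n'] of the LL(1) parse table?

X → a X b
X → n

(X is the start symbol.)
X → n

To find M[X, 'n'], we find productions for X where 'n' is in the predict set (PREDICT(N → α) = (FIRST(α) \ {ε}) ∪ (FOLLOW(N) if α ⇒* ε)).

X → a X b: PREDICT = { 'a' }
X → n: PREDICT = { 'n' }
  'n' is in predict set, so this production goes in M[X, 'n']

M[X, 'n'] = X → n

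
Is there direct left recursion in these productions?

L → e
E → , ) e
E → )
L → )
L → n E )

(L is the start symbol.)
No direct left recursion

Direct left recursion occurs when N → N α for some non-terminal N (the right-hand side begins with the left-hand side itself).

L → e: starts with e
E → , ) e: starts with ','
E → ): starts with ')'
L → ): starts with ')'
L → n E ): starts with n

No direct left recursion found.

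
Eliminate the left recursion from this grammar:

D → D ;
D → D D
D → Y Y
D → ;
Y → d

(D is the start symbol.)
D is directly left-recursive. The standard transformation for
  A → A α₁ | ... | A α_m | β₁ | ... | β_n
is
  A  → β₁ A' | ... | β_n A'
  A' → α₁ A' | ... | α_m A' | ε

D → Y Y becomes D → Y Y D'
D → ; becomes D → ; D'
D → D ; becomes D' → ; D'
D → D D becomes D' → D D'
Add D' → ε

Productions for other non-terminals are unchanged:
  Y → d

Resulting grammar:
D → Y Y D'
D → ; D'
D' → ; D'
D' → D D'
D' → ε
Y → d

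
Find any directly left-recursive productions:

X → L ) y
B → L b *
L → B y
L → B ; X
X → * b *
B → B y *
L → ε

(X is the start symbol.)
Direct left recursion occurs when N → N α for some non-terminal N (the right-hand side begins with the left-hand side itself).

X → L ) y: starts with L
B → L b *: starts with L
L → B y: starts with B
L → B ; X: starts with B
X → * b *: starts with '*'
B → B y *: LEFT RECURSIVE (starts with B)
L → ε: starts with ε

The grammar has direct left recursion on: B.

Answer: Yes, B is left-recursive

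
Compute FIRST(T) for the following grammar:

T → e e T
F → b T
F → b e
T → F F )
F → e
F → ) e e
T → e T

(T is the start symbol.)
{ ')', 'b', 'e' }

To compute FIRST(T), examine every production with T on the left-hand side, reading each right-hand side left to right until a non-nullable symbol is reached.

FIRST sets of the other non-terminals involved (by the same procedure, iterated to a fixed point):
  FIRST(F) = { ')', 'b', 'e' }

From T → e e T:
  - e is a terminal: add 'e' and stop
From T → F F ):
  - F is a non-terminal: add FIRST(F) \ {ε} = { ')', 'b', 'e' }
    F is not nullable, so stop
From T → e T:
  - e is a terminal: add 'e' and stop

Collecting: FIRST(T) = { ')', 'b', 'e' }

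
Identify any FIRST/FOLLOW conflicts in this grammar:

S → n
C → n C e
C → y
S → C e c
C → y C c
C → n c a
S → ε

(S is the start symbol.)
No FIRST/FOLLOW conflicts.

A FIRST/FOLLOW conflict occurs when a non-terminal N has a nullable alternative N → β (β ⇒* ε) and another alternative N → α with FIRST(α) ∩ FOLLOW(N) ≠ ∅: on such a lookahead the parser cannot decide between expanding α and letting N vanish via β.

Nullable non-terminals: S.
FIRST sets used below: FIRST(C) = { 'n', 'y' }

S: nullable alternative(s) S → ε; FOLLOW(S) = { $ }
  S → n: FIRST \ {ε} = { 'n' } — disjoint from FOLLOW(S)
  S → C e c: FIRST \ {ε} = { 'n', 'y' } — disjoint from FOLLOW(S)
  S → ε: FIRST \ {ε} = { } — this is the only nullable alternative, skip

C has no nullable alternative, so no FIRST/FOLLOW check is needed there.

No FIRST/FOLLOW conflicts found.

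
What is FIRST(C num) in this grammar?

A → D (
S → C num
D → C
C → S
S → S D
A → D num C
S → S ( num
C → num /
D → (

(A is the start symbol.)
{ 'num' }

FIRST sets of the non-terminals involved (from the grammar, by fixed-point iteration):
  FIRST(C) = { 'num' }

To compute FIRST(C num), process the symbols left to right:
Symbol C is a non-terminal. Add FIRST(C) \ {ε} = { 'num' }
C is not nullable (ε ∉ FIRST(C)), so stop here.
FIRST(C num) = { 'num' }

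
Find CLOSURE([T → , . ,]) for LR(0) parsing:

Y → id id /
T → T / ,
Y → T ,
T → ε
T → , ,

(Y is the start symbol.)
Start with: [T → , . ,]
The dot precedes the terminal ',', so nothing is added.

CLOSURE = { [T → , . ,] }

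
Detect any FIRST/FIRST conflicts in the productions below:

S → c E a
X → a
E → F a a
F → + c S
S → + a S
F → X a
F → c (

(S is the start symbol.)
FIRST sets of the non-terminals at (or reachable through a nullable prefix from) the front of some alternative:
  FIRST(X) = { 'a' }

Productions for S:
  S → c E a: FIRST = { 'c' }
  S → + a S: FIRST = { '+' }
Productions for F:
  F → + c S: FIRST = { '+' }
  F → X a: FIRST = { 'a' }
  F → c (: FIRST = { 'c' }
X, E have only one production, so no FIRST/FIRST conflict is possible there.

All alternatives of each non-terminal have pairwise disjoint FIRST sets.

Answer: No FIRST/FIRST conflicts.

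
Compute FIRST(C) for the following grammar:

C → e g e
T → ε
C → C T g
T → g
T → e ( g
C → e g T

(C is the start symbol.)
{ 'e' }

From C → e g e:
  - e is a terminal: add 'e' and stop
From C → C T g:
  - C is the symbol being defined: contributes nothing new
    C is not nullable, so stop
From C → e g T:
  - e is a terminal: add 'e' and stop

Collecting: FIRST(C) = { 'e' }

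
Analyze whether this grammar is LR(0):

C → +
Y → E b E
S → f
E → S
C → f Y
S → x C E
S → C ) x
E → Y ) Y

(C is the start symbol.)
No. Shift-reduce conflict between [C → f Y .] and [E → Y . ) Y]

A grammar is LR(0) if no state in the canonical LR(0) collection has:
  - both a shift item (dot before a terminal) and a complete item (shift-reduce conflict), or
  - two or more complete items (reduce-reduce conflict; the accept item [C' → C .] counts as a complete item here).

Augment with C' → C and build the canonical LR(0) collection (I0 = CLOSURE({[C' → . C]}), then GOTO on every symbol after a dot until no new states appear). It has 19 states:
  I0: { [C → . +], [C → . f Y], [C' → . C] }  — shift
  I1: { [C → + .] }  — reduce
  I2: { [C' → C .] }  — accept
  I3: { [C → . +], [C → . f Y], [C → f . Y], [E → . S], [E → . Y ) Y], [S → . C ) x], [S → . f], [S → . x C E], [Y → . E b E] }  — shift
  I4: { [S → C . ) x] }  — shift
  I5: { [Y → E . b E] }  — shift
  I6: { [E → S .] }  — reduce
  I7: { [C → f Y .], [E → Y . ) Y] }  — shift, reduce
  I8: { [C → . +], [C → . f Y], [C → f . Y], [E → . S], [E → . Y ) Y], [S → . C ) x], [S → . f], [S → . x C E], [S → f .], [Y → . E b E] }  — shift, reduce
  I9: { [C → . +], [C → . f Y], [S → x . C E] }  — shift
  I10: { [C → . +], [C → . f Y], [E → . S], [E → . Y ) Y], [S → . C ) x], [S → . f], [S → . x C E], [S → x C . E], [Y → . E b E] }  — shift
  I11: { [S → x C E .], [Y → E . b E] }  — shift, reduce
  I12: { [E → Y . ) Y] }  — shift
  I13: { [C → . +], [C → . f Y], [E → . S], [E → . Y ) Y], [E → Y ) . Y], [S → . C ) x], [S → . f], [S → . x C E], [Y → . E b E] }  — shift
  I14: { [E → Y ) Y .], [E → Y . ) Y] }  — shift, reduce
  I15: { [C → . +], [C → . f Y], [E → . S], [E → . Y ) Y], [S → . C ) x], [S → . f], [S → . x C E], [Y → . E b E], [Y → E b . E] }  — shift
  I16: { [Y → E . b E], [Y → E b E .] }  — shift, reduce
  I17: { [S → C ) . x] }  — shift
  I18: { [S → C ) x .] }  — reduce

Conflict in state I7:
  Shift-reduce conflict between [C → f Y .] and [E → Y . ) Y]
So the grammar is NOT LR(0).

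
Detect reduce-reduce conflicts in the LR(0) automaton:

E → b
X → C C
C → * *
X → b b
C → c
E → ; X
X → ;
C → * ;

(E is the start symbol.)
No reduce-reduce conflicts

Augment with E' → E and build the canonical LR(0) collection (I0 = CLOSURE({[E' → . E]}), then GOTO on every symbol after a dot until no new states appear). It has 14 states:
  I0: { [E → . ; X], [E → . b], [E' → . E] }  — shift
  I1: { [C → . * *], [C → . * ;], [C → . c], [E → ; . X], [X → . ;], [X → . C C], [X → . b b] }  — shift
  I2: { [E' → E .] }  — accept
  I3: { [E → b .] }  — reduce
  I4: { [C → * . *], [C → * . ;] }  — shift
  I5: { [X → ; .] }  — reduce
  I6: { [C → . * *], [C → . * ;], [C → . c], [X → C . C] }  — shift
  I7: { [E → ; X .] }  — reduce
  I8: { [X → b . b] }  — shift
  I9: { [C → c .] }  — reduce
  I10: { [X → b b .] }  — reduce
  I11: { [X → C C .] }  — reduce
  I12: { [C → * * .] }  — reduce
  I13: { [C → * ; .] }  — reduce

No state contains more than one complete item.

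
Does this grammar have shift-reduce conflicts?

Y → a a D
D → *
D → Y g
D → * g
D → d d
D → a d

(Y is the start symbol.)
A shift-reduce conflict occurs when an LR(0) state has both:
  - a complete (reduce) item [A → α .] (dot at the end), and
  - a shift item [B → β . c γ] (dot before a terminal).

Augment with Y' → Y and build the canonical LR(0) collection (I0 = CLOSURE({[Y' → . Y]}), then GOTO on every symbol after a dot until no new states appear). It has 13 states:
  I0: { [Y → . a a D], [Y' → . Y] }  — shift
  I1: { [Y' → Y .] }  — accept
  I2: { [Y → a . a D] }  — shift
  I3: { [D → . * g], [D → . *], [D → . Y g], [D → . a d], [D → . d d], [Y → . a a D], [Y → a a . D] }  — shift
  I4: { [D → * . g], [D → * .] }  — shift, reduce
  I5: { [Y → a a D .] }  — reduce
  I6: { [D → Y . g] }  — shift
  I7: { [D → a . d], [Y → a . a D] }  — shift
  I8: { [D → d . d] }  — shift
  I9: { [D → d d .] }  — reduce
  I10: { [D → a d .] }  — reduce
  I11: { [D → Y g .] }  — reduce
  I12: { [D → * g .] }  — reduce

I4 contains reduce item [D → * .] and shift item [D → * . g] — shift-reduce conflict.

Answer: Yes — I4: [D → * .] vs [D → * . g]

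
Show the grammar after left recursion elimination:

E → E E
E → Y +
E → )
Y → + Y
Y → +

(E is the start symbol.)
E → Y + E'
E → ) E'
E' → E E'
E' → ε
Y → + Y
Y → +

E is directly left-recursive. The standard transformation for
  A → A α₁ | ... | A α_m | β₁ | ... | β_n
is
  A  → β₁ A' | ... | β_n A'
  A' → α₁ A' | ... | α_m A' | ε

E → Y + becomes E → Y + E'
E → ) becomes E → ) E'
E → E E becomes E' → E E'
Add E' → ε

Productions for other non-terminals are unchanged:
  Y → + Y
  Y → +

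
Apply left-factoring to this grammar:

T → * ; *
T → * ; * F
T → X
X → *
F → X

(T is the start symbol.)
T → * ; * T'
T' → ε
T' → F
T → X
X → *
F → X

Left-factoring transforms A → αβ₁ | αβ₂ into A → αA' and A' → β₁ | β₂
(α is the longest common prefix among the alternatives). Repeat until
no nonterminal has two alternatives with a common prefix.

Round 1: T has alternatives sharing prefix '* ; *'. Introduce T': T → * ; * T'
  Add: T' → ε
  Add: T' → F

No remaining common prefixes — done.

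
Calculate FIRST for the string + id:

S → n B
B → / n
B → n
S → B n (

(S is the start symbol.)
To compute FIRST(+ id), process the symbols left to right:
Symbol + is a terminal. Add '+' and stop.
FIRST(+ id) = { '+' }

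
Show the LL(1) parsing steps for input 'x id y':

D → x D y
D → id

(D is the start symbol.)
Stack is shown with the top on the left.

Stack    Input     Action
-------------------------
D $      x id y $  output D → x D y
x D y $  x id y $  match 'x'
D y $    id y $    output D → id
id y $   id y $    match 'id'
y $      y $       match 'y'
$        $         accept

The string is accepted.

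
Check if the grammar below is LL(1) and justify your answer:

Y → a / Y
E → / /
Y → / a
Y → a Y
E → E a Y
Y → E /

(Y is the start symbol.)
No. Predict set conflict for Y: { 'a' }

Relevant sets:
  FIRST(E) = { '/' }

For Y:
  PREDICT(Y → a '/' Y) = { 'a' }
  PREDICT(Y → '/' a) = { '/' }
  PREDICT(Y → a Y) = { 'a' }
  PREDICT(Y → E '/') = { '/' }
For E:
  PREDICT(E → '/' '/') = { '/' }
  PREDICT(E → E a Y) = { '/' }

Conflict found: Predict set conflict for Y: { 'a' }
The grammar is NOT LL(1).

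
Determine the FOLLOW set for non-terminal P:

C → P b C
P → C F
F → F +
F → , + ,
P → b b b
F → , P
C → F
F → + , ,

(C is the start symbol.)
{ $, '+', ',', 'b' }

In C → P b C: P is followed by b C, add FIRST(b C) \ {ε} = { 'b' }
In F → , P: P is at the end, add FOLLOW(F)

The FOLLOW sets referred to above (computed the same way, to a fixed point):
  FOLLOW(F) = { $, '+', ',', 'b' }

Taking the union: FOLLOW(P) = { $, '+', ',', 'b' }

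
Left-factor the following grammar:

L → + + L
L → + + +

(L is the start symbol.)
Left-factoring transforms A → αβ₁ | αβ₂ into A → αA' and A' → β₁ | β₂
(α is the longest common prefix among the alternatives). Repeat until
no nonterminal has two alternatives with a common prefix.

Round 1: L has alternatives sharing prefix '+ +'. Introduce L': L → + + L'
  Add: L' → L
  Add: L' → +

No remaining common prefixes — done.

Resulting grammar:
L → + + L'
L' → L
L' → +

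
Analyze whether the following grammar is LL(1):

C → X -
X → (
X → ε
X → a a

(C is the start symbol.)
Yes, the grammar is LL(1).

A grammar is LL(1) if for each non-terminal N with multiple productions, the predict sets of those productions are pairwise disjoint, where PREDICT(N → α) = (FIRST(α) \ {ε}) ∪ (FOLLOW(N) if α ⇒* ε).

Relevant sets:
  FOLLOW(X) = { '-' }

For X:
  PREDICT(X → '(') = { '(' }
  PREDICT(X → ε) = { '-' }
  PREDICT(X → a a) = { 'a' }
C has a single production, so nothing to check there.

All predict sets are disjoint. The grammar IS LL(1).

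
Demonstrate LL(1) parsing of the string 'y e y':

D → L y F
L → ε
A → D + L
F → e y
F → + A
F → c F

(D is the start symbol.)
LL(1) parsing maintains a stack (initially the start symbol over $) and the input. At each step: if the stack top is a terminal, match it against the current input token; if it is a non-terminal N, replace it with the RHS of M[N, lookahead] (the unique production whose predict set contains the lookahead).

Stack is shown with the top on the left.

Stack    Input    Action
------------------------
D $      y e y $  output D → L y F
L y F $  y e y $  output L → ε
y F $    y e y $  match 'y'
F $      e y $    output F → e y
e y $    e y $    match 'e'
y $      y $      match 'y'
$        $        accept

The string is accepted.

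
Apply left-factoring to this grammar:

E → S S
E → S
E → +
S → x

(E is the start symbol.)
E → S E'
E' → S
E' → ε
E → +
S → x

Left-factoring transforms A → αβ₁ | αβ₂ into A → αA' and A' → β₁ | β₂
(α is the longest common prefix among the alternatives). Repeat until
no nonterminal has two alternatives with a common prefix.

Round 1: E has alternatives sharing prefix 'S'. Introduce E': E → S E'
  Add: E' → S
  Add: E' → ε

No remaining common prefixes — done.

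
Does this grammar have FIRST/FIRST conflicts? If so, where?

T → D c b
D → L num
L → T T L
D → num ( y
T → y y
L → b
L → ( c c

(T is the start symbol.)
Yes. T → D c b / T → y y on { 'y' }; D → L num / D → num '(' y on { 'num' }; L → T T L / L → b on { 'b' }; L → T T L / L → '(' c c on { '(' }

FIRST sets of the non-terminals at (or reachable through a nullable prefix from) the front of some alternative:
  FIRST(D) = { '(', 'b', 'num', 'y' }
  FIRST(L) = { '(', 'b', 'num', 'y' }
  FIRST(T) = { '(', 'b', 'num', 'y' }

Productions for T:
  T → D c b: FIRST = { '(', 'b', 'num', 'y' }
  T → y y: FIRST = { 'y' }
Productions for D:
  D → L num: FIRST = { '(', 'b', 'num', 'y' }
  D → num ( y: FIRST = { 'num' }
Productions for L:
  L → T T L: FIRST = { '(', 'b', 'num', 'y' }
  L → b: FIRST = { 'b' }
  L → ( c c: FIRST = { '(' }

Conflict for T: T → D c b and T → y y
  Overlap: { 'y' }
Conflict for D: D → L num and D → num ( y
  Overlap: { 'num' }
Conflict for L: L → T T L and L → b
  Overlap: { 'b' }
Conflict for L: L → T T L and L → ( c c
  Overlap: { '(' }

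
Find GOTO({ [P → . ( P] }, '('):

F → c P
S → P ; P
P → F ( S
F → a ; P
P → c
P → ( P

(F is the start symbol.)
GOTO(I, '(') = CLOSURE({ [A → αX.β] : [A → α.Xβ] ∈ I, X = '(' })

Items with dot before '(', with the dot advanced:
  [P → . ( P] → [P → ( . P]
Closure of the advanced items:
  [P → ( . P] has the dot before P: add [P → . F ( S], [P → . c], [P → . ( P]
  [P → . F ( S] has the dot before F: add [F → . c P], [F → . a ; P]

GOTO = { [F → . a ; P], [F → . c P], [P → ( . P], [P → . ( P], [P → . F ( S], [P → . c] }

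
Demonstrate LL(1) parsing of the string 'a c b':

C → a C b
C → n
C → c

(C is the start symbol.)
LL(1) parsing maintains a stack (initially the start symbol over $) and the input. At each step: if the stack top is a terminal, match it against the current input token; if it is a non-terminal N, replace it with the RHS of M[N, lookahead] (the unique production whose predict set contains the lookahead).

Stack is shown with the top on the left.

Stack    Input    Action
------------------------
C $      a c b $  output C → a C b
a C b $  a c b $  match 'a'
C b $    c b $    output C → c
c b $    c b $    match 'c'
b $      b $      match 'b'
$        $        accept

The string is accepted.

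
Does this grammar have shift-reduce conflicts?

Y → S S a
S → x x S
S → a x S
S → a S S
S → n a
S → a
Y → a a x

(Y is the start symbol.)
A shift-reduce conflict occurs when an LR(0) state has both:
  - a complete (reduce) item [A → α .] (dot at the end), and
  - a shift item [B → β . c γ] (dot before a terminal).

Augment with Y' → Y and build the canonical LR(0) collection (I0 = CLOSURE({[Y' → . Y]}), then GOTO on every symbol after a dot until no new states appear). It has 19 states:
  I0: { [S → . a S S], [S → . a x S], [S → . a], [S → . n a], [S → . x x S], [Y → . S S a], [Y → . a a x], [Y' → . Y] }  — shift
  I1: { [S → . a S S], [S → . a x S], [S → . a], [S → . n a], [S → . x x S], [Y → S . S a] }  — shift
  I2: { [Y' → Y .] }  — accept
  I3: { [S → . a S S], [S → . a x S], [S → . a], [S → . n a], [S → . x x S], [S → a . S S], [S → a . x S], [S → a .], [Y → a . a x] }  — shift, reduce
  I4: { [S → n . a] }  — shift
  I5: { [S → x . x S] }  — shift
  I6: { [S → . a S S], [S → . a x S], [S → . a], [S → . n a], [S → . x x S], [S → x x . S] }  — shift
  I7: { [S → x x S .] }  — reduce
  I8: { [S → . a S S], [S → . a x S], [S → . a], [S → . n a], [S → . x x S], [S → a . S S], [S → a . x S], [S → a .] }  — shift, reduce
  I9: { [S → . a S S], [S → . a x S], [S → . a], [S → . n a], [S → . x x S], [S → a S . S] }  — shift
  I10: { [S → . a S S], [S → . a x S], [S → . a], [S → . n a], [S → . x x S], [S → a x . S], [S → x . x S] }  — shift
  I11: { [S → a x S .] }  — reduce
  I12: { [S → . a S S], [S → . a x S], [S → . a], [S → . n a], [S → . x x S], [S → x . x S], [S → x x . S] }  — shift
  I13: { [S → a S S .] }  — reduce
  I14: { [S → n a .] }  — reduce
  I15: { [S → . a S S], [S → . a x S], [S → . a], [S → . n a], [S → . x x S], [S → a . S S], [S → a . x S], [S → a .], [Y → a a . x] }  — shift, reduce
  I16: { [S → . a S S], [S → . a x S], [S → . a], [S → . n a], [S → . x x S], [S → a x . S], [S → x . x S], [Y → a a x .] }  — shift, reduce
  I17: { [Y → S S . a] }  — shift
  I18: { [Y → S S a .] }  — reduce

I3 contains reduce item [S → a .] and shift items [S → . a], [S → . a S S], [S → . a x S], [S → a . x S], [S → . n a], [S → . x x S], [Y → a . a x] — shift-reduce conflict.
I8 contains reduce item [S → a .] and shift items [S → . a], [S → . a S S], [S → . a x S], [S → a . x S], [S → . n a], [S → . x x S] — shift-reduce conflict.
I15 contains reduce item [S → a .] and shift items [S → . a], [S → . a S S], [S → . a x S], [S → a . x S], [S → . n a], [S → . x x S], [Y → a a . x] — shift-reduce conflict.
I16 contains reduce item [Y → a a x .] and shift items [S → . a], [S → . a S S], [S → . a x S], [S → . n a], [S → . x x S], [S → x . x S] — shift-reduce conflict.

Answer: Yes — I3: [S → a .] vs [S → . a]; I8: [S → a .] vs [S → . a]; I15: [S → a .] vs [S → . a]; I16: [Y → a a x .] vs [S → . a]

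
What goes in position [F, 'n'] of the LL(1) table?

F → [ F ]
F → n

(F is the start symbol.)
F → n

To find M[F, 'n'], we find productions for F where 'n' is in the predict set (PREDICT(N → α) = (FIRST(α) \ {ε}) ∪ (FOLLOW(N) if α ⇒* ε)).

F → [ F ]: PREDICT = { '[' }
F → n: PREDICT = { 'n' }
  'n' is in predict set, so this production goes in M[F, 'n']

M[F, 'n'] = F → n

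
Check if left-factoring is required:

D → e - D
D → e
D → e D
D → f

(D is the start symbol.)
Yes, D has productions with common prefix 'e'

Left-factoring is needed when two productions for the same non-terminal
share a common prefix on the right-hand side.

Productions for D:
  D → e - D
  D → e
  D → e D
  D → f

Found common prefix 'e' in productions for D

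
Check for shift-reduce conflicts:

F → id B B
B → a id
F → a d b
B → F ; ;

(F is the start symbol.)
Augment with F' → F and build the canonical LR(0) collection (I0 = CLOSURE({[F' → . F]}), then GOTO on every symbol after a dot until no new states appear). It has 13 states:
  I0: { [F → . a d b], [F → . id B B], [F' → . F] }  — shift
  I1: { [F' → F .] }  — accept
  I2: { [F → a . d b] }  — shift
  I3: { [B → . F ; ;], [B → . a id], [F → . a d b], [F → . id B B], [F → id . B B] }  — shift
  I4: { [B → . F ; ;], [B → . a id], [F → . a d b], [F → . id B B], [F → id B . B] }  — shift
  I5: { [B → F . ; ;] }  — shift
  I6: { [B → a . id], [F → a . d b] }  — shift
  I7: { [F → a d . b] }  — shift
  I8: { [B → a id .] }  — reduce
  I9: { [F → a d b .] }  — reduce
  I10: { [B → F ; . ;] }  — shift
  I11: { [B → F ; ; .] }  — reduce
  I12: { [F → id B B .] }  — reduce

No state contains both a complete item and a shift item.

Answer: No shift-reduce conflicts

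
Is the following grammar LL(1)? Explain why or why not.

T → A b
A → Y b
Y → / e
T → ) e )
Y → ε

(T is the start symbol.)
A grammar is LL(1) if for each non-terminal N with multiple productions, the predict sets of those productions are pairwise disjoint, where PREDICT(N → α) = (FIRST(α) \ {ε}) ∪ (FOLLOW(N) if α ⇒* ε).

Relevant sets:
  FIRST(A) = { '/', 'b' }
  FOLLOW(Y) = { 'b' }

For T:
  PREDICT(T → A b) = { '/', 'b' }
  PREDICT(T → ')' e ')') = { ')' }
For Y:
  PREDICT(Y → '/' e) = { '/' }
  PREDICT(Y → ε) = { 'b' }
A has a single production, so nothing to check there.

All predict sets are disjoint. The grammar IS LL(1).

Answer: Yes, the grammar is LL(1).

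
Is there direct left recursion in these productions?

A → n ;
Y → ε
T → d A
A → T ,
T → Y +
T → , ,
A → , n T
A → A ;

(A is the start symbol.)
A → n ;: starts with n
Y → ε: starts with ε
T → d A: starts with d
A → T ,: starts with T
T → Y +: starts with Y
T → , ,: starts with ','
A → , n T: starts with ','
A → A ;: LEFT RECURSIVE (starts with A)

The grammar has direct left recursion on: A.

Answer: Yes, A is left-recursive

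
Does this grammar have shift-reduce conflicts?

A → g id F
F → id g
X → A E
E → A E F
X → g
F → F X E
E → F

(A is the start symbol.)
A shift-reduce conflict occurs when an LR(0) state has both:
  - a complete (reduce) item [A → α .] (dot at the end), and
  - a shift item [B → β . c γ] (dot before a terminal).

Augment with A' → A and build the canonical LR(0) collection (I0 = CLOSURE({[A' → . A]}), then GOTO on every symbol after a dot until no new states appear). It has 16 states:
  I0: { [A → . g id F], [A' → . A] }  — shift
  I1: { [A' → A .] }  — accept
  I2: { [A → g . id F] }  — shift
  I3: { [A → g id . F], [F → . F X E], [F → . id g] }  — shift
  I4: { [A → . g id F], [A → g id F .], [F → F . X E], [X → . A E], [X → . g] }  — shift, reduce
  I5: { [F → id . g] }  — shift
  I6: { [F → id g .] }  — reduce
  I7: { [A → . g id F], [E → . A E F], [E → . F], [F → . F X E], [F → . id g], [X → A . E] }  — shift
  I8: { [A → . g id F], [E → . A E F], [E → . F], [F → . F X E], [F → . id g], [F → F X . E] }  — shift
  I9: { [A → g . id F], [X → g .] }  — shift, reduce
  I10: { [A → . g id F], [E → . A E F], [E → . F], [E → A . E F], [F → . F X E], [F → . id g] }  — shift
  I11: { [F → F X E .] }  — reduce
  I12: { [A → . g id F], [E → F .], [F → F . X E], [X → . A E], [X → . g] }  — shift, reduce
  I13: { [E → A E . F], [F → . F X E], [F → . id g] }  — shift
  I14: { [A → . g id F], [E → A E F .], [F → F . X E], [X → . A E], [X → . g] }  — shift, reduce
  I15: { [X → A E .] }  — reduce

I4 contains reduce item [A → g id F .] and shift items [A → . g id F], [X → . g] — shift-reduce conflict.
I9 contains reduce item [X → g .] and shift item [A → g . id F] — shift-reduce conflict.
I12 contains reduce item [E → F .] and shift items [A → . g id F], [X → . g] — shift-reduce conflict.
I14 contains reduce item [E → A E F .] and shift items [A → . g id F], [X → . g] — shift-reduce conflict.

Answer: Yes — I4: [A → g id F .] vs [A → . g id F]; I9: [X → g .] vs [A → g . id F]; I12: [E → F .] vs [A → . g id F]; I14: [E → A E F .] vs [A → . g id F]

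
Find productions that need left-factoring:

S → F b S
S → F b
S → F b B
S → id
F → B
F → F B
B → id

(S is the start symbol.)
Yes, S has productions with common prefix 'F b'

Left-factoring is needed when two productions for the same non-terminal
share a common prefix on the right-hand side.

Productions for S:
  S → F b S
  S → F b
  S → F b B
  S → id
Productions for F:
  F → B
  F → F B

Found common prefix 'F b' in productions for S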